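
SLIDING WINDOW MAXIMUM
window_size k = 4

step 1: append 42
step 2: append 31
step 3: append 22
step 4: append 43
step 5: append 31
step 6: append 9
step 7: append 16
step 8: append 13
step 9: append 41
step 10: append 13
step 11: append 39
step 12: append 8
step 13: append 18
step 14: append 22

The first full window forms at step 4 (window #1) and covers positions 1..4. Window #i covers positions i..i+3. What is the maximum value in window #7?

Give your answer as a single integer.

Answer: 41

Derivation:
step 1: append 42 -> window=[42] (not full yet)
step 2: append 31 -> window=[42, 31] (not full yet)
step 3: append 22 -> window=[42, 31, 22] (not full yet)
step 4: append 43 -> window=[42, 31, 22, 43] -> max=43
step 5: append 31 -> window=[31, 22, 43, 31] -> max=43
step 6: append 9 -> window=[22, 43, 31, 9] -> max=43
step 7: append 16 -> window=[43, 31, 9, 16] -> max=43
step 8: append 13 -> window=[31, 9, 16, 13] -> max=31
step 9: append 41 -> window=[9, 16, 13, 41] -> max=41
step 10: append 13 -> window=[16, 13, 41, 13] -> max=41
Window #7 max = 41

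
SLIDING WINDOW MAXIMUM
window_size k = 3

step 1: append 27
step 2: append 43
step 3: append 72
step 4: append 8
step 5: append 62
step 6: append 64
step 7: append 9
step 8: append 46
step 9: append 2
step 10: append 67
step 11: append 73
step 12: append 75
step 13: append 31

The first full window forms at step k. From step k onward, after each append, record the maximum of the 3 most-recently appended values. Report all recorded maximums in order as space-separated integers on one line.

Answer: 72 72 72 64 64 64 46 67 73 75 75

Derivation:
step 1: append 27 -> window=[27] (not full yet)
step 2: append 43 -> window=[27, 43] (not full yet)
step 3: append 72 -> window=[27, 43, 72] -> max=72
step 4: append 8 -> window=[43, 72, 8] -> max=72
step 5: append 62 -> window=[72, 8, 62] -> max=72
step 6: append 64 -> window=[8, 62, 64] -> max=64
step 7: append 9 -> window=[62, 64, 9] -> max=64
step 8: append 46 -> window=[64, 9, 46] -> max=64
step 9: append 2 -> window=[9, 46, 2] -> max=46
step 10: append 67 -> window=[46, 2, 67] -> max=67
step 11: append 73 -> window=[2, 67, 73] -> max=73
step 12: append 75 -> window=[67, 73, 75] -> max=75
step 13: append 31 -> window=[73, 75, 31] -> max=75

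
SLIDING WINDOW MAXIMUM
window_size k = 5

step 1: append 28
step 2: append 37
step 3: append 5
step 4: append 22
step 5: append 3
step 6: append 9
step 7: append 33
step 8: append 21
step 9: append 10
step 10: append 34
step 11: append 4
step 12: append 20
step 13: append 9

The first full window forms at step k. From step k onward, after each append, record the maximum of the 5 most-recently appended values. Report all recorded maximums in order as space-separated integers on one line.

Answer: 37 37 33 33 33 34 34 34 34

Derivation:
step 1: append 28 -> window=[28] (not full yet)
step 2: append 37 -> window=[28, 37] (not full yet)
step 3: append 5 -> window=[28, 37, 5] (not full yet)
step 4: append 22 -> window=[28, 37, 5, 22] (not full yet)
step 5: append 3 -> window=[28, 37, 5, 22, 3] -> max=37
step 6: append 9 -> window=[37, 5, 22, 3, 9] -> max=37
step 7: append 33 -> window=[5, 22, 3, 9, 33] -> max=33
step 8: append 21 -> window=[22, 3, 9, 33, 21] -> max=33
step 9: append 10 -> window=[3, 9, 33, 21, 10] -> max=33
step 10: append 34 -> window=[9, 33, 21, 10, 34] -> max=34
step 11: append 4 -> window=[33, 21, 10, 34, 4] -> max=34
step 12: append 20 -> window=[21, 10, 34, 4, 20] -> max=34
step 13: append 9 -> window=[10, 34, 4, 20, 9] -> max=34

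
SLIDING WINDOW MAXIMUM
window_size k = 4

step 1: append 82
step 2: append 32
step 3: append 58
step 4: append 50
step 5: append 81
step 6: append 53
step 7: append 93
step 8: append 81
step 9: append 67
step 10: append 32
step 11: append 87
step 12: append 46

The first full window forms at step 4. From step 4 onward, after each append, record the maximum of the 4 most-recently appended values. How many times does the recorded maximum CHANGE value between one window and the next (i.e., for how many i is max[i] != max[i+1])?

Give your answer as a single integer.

Answer: 3

Derivation:
step 1: append 82 -> window=[82] (not full yet)
step 2: append 32 -> window=[82, 32] (not full yet)
step 3: append 58 -> window=[82, 32, 58] (not full yet)
step 4: append 50 -> window=[82, 32, 58, 50] -> max=82
step 5: append 81 -> window=[32, 58, 50, 81] -> max=81
step 6: append 53 -> window=[58, 50, 81, 53] -> max=81
step 7: append 93 -> window=[50, 81, 53, 93] -> max=93
step 8: append 81 -> window=[81, 53, 93, 81] -> max=93
step 9: append 67 -> window=[53, 93, 81, 67] -> max=93
step 10: append 32 -> window=[93, 81, 67, 32] -> max=93
step 11: append 87 -> window=[81, 67, 32, 87] -> max=87
step 12: append 46 -> window=[67, 32, 87, 46] -> max=87
Recorded maximums: 82 81 81 93 93 93 93 87 87
Changes between consecutive maximums: 3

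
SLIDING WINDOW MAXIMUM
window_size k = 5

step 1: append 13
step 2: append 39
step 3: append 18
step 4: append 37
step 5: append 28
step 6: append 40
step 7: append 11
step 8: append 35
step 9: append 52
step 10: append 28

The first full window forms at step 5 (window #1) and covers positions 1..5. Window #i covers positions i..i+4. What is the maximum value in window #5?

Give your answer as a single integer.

Answer: 52

Derivation:
step 1: append 13 -> window=[13] (not full yet)
step 2: append 39 -> window=[13, 39] (not full yet)
step 3: append 18 -> window=[13, 39, 18] (not full yet)
step 4: append 37 -> window=[13, 39, 18, 37] (not full yet)
step 5: append 28 -> window=[13, 39, 18, 37, 28] -> max=39
step 6: append 40 -> window=[39, 18, 37, 28, 40] -> max=40
step 7: append 11 -> window=[18, 37, 28, 40, 11] -> max=40
step 8: append 35 -> window=[37, 28, 40, 11, 35] -> max=40
step 9: append 52 -> window=[28, 40, 11, 35, 52] -> max=52
Window #5 max = 52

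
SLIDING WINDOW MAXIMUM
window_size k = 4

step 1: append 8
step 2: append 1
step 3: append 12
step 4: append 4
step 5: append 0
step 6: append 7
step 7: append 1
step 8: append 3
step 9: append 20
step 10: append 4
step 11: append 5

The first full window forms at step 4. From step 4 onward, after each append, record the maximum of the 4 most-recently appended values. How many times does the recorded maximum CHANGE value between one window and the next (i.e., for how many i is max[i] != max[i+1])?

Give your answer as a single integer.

step 1: append 8 -> window=[8] (not full yet)
step 2: append 1 -> window=[8, 1] (not full yet)
step 3: append 12 -> window=[8, 1, 12] (not full yet)
step 4: append 4 -> window=[8, 1, 12, 4] -> max=12
step 5: append 0 -> window=[1, 12, 4, 0] -> max=12
step 6: append 7 -> window=[12, 4, 0, 7] -> max=12
step 7: append 1 -> window=[4, 0, 7, 1] -> max=7
step 8: append 3 -> window=[0, 7, 1, 3] -> max=7
step 9: append 20 -> window=[7, 1, 3, 20] -> max=20
step 10: append 4 -> window=[1, 3, 20, 4] -> max=20
step 11: append 5 -> window=[3, 20, 4, 5] -> max=20
Recorded maximums: 12 12 12 7 7 20 20 20
Changes between consecutive maximums: 2

Answer: 2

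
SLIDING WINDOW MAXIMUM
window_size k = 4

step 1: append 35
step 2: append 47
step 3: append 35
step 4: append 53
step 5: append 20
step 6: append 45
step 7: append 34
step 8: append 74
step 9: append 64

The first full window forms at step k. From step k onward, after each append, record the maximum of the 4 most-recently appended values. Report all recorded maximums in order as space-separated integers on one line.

step 1: append 35 -> window=[35] (not full yet)
step 2: append 47 -> window=[35, 47] (not full yet)
step 3: append 35 -> window=[35, 47, 35] (not full yet)
step 4: append 53 -> window=[35, 47, 35, 53] -> max=53
step 5: append 20 -> window=[47, 35, 53, 20] -> max=53
step 6: append 45 -> window=[35, 53, 20, 45] -> max=53
step 7: append 34 -> window=[53, 20, 45, 34] -> max=53
step 8: append 74 -> window=[20, 45, 34, 74] -> max=74
step 9: append 64 -> window=[45, 34, 74, 64] -> max=74

Answer: 53 53 53 53 74 74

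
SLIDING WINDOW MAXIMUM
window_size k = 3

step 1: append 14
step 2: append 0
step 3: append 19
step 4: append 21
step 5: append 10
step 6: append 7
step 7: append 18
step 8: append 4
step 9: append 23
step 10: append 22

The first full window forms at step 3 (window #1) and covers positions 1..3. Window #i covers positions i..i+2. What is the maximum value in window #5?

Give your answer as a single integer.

Answer: 18

Derivation:
step 1: append 14 -> window=[14] (not full yet)
step 2: append 0 -> window=[14, 0] (not full yet)
step 3: append 19 -> window=[14, 0, 19] -> max=19
step 4: append 21 -> window=[0, 19, 21] -> max=21
step 5: append 10 -> window=[19, 21, 10] -> max=21
step 6: append 7 -> window=[21, 10, 7] -> max=21
step 7: append 18 -> window=[10, 7, 18] -> max=18
Window #5 max = 18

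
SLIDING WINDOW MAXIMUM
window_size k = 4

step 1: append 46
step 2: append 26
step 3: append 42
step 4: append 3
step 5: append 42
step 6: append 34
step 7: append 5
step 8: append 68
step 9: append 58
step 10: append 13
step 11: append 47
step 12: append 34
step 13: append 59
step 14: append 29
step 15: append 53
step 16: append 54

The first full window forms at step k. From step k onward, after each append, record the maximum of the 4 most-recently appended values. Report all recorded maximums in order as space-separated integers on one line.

Answer: 46 42 42 42 68 68 68 68 58 59 59 59 59

Derivation:
step 1: append 46 -> window=[46] (not full yet)
step 2: append 26 -> window=[46, 26] (not full yet)
step 3: append 42 -> window=[46, 26, 42] (not full yet)
step 4: append 3 -> window=[46, 26, 42, 3] -> max=46
step 5: append 42 -> window=[26, 42, 3, 42] -> max=42
step 6: append 34 -> window=[42, 3, 42, 34] -> max=42
step 7: append 5 -> window=[3, 42, 34, 5] -> max=42
step 8: append 68 -> window=[42, 34, 5, 68] -> max=68
step 9: append 58 -> window=[34, 5, 68, 58] -> max=68
step 10: append 13 -> window=[5, 68, 58, 13] -> max=68
step 11: append 47 -> window=[68, 58, 13, 47] -> max=68
step 12: append 34 -> window=[58, 13, 47, 34] -> max=58
step 13: append 59 -> window=[13, 47, 34, 59] -> max=59
step 14: append 29 -> window=[47, 34, 59, 29] -> max=59
step 15: append 53 -> window=[34, 59, 29, 53] -> max=59
step 16: append 54 -> window=[59, 29, 53, 54] -> max=59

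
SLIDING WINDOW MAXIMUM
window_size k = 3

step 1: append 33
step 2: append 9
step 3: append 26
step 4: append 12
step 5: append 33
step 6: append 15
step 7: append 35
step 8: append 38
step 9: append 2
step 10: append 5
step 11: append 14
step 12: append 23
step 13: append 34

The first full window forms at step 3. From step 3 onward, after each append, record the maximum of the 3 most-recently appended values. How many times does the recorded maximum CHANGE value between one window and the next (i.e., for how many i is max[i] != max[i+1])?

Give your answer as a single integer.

Answer: 7

Derivation:
step 1: append 33 -> window=[33] (not full yet)
step 2: append 9 -> window=[33, 9] (not full yet)
step 3: append 26 -> window=[33, 9, 26] -> max=33
step 4: append 12 -> window=[9, 26, 12] -> max=26
step 5: append 33 -> window=[26, 12, 33] -> max=33
step 6: append 15 -> window=[12, 33, 15] -> max=33
step 7: append 35 -> window=[33, 15, 35] -> max=35
step 8: append 38 -> window=[15, 35, 38] -> max=38
step 9: append 2 -> window=[35, 38, 2] -> max=38
step 10: append 5 -> window=[38, 2, 5] -> max=38
step 11: append 14 -> window=[2, 5, 14] -> max=14
step 12: append 23 -> window=[5, 14, 23] -> max=23
step 13: append 34 -> window=[14, 23, 34] -> max=34
Recorded maximums: 33 26 33 33 35 38 38 38 14 23 34
Changes between consecutive maximums: 7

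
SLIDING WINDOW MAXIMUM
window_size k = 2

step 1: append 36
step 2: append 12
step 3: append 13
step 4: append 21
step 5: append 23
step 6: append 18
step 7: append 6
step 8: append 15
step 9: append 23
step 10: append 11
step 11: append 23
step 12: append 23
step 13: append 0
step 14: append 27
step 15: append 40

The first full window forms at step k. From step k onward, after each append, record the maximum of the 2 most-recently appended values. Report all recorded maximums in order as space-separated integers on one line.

step 1: append 36 -> window=[36] (not full yet)
step 2: append 12 -> window=[36, 12] -> max=36
step 3: append 13 -> window=[12, 13] -> max=13
step 4: append 21 -> window=[13, 21] -> max=21
step 5: append 23 -> window=[21, 23] -> max=23
step 6: append 18 -> window=[23, 18] -> max=23
step 7: append 6 -> window=[18, 6] -> max=18
step 8: append 15 -> window=[6, 15] -> max=15
step 9: append 23 -> window=[15, 23] -> max=23
step 10: append 11 -> window=[23, 11] -> max=23
step 11: append 23 -> window=[11, 23] -> max=23
step 12: append 23 -> window=[23, 23] -> max=23
step 13: append 0 -> window=[23, 0] -> max=23
step 14: append 27 -> window=[0, 27] -> max=27
step 15: append 40 -> window=[27, 40] -> max=40

Answer: 36 13 21 23 23 18 15 23 23 23 23 23 27 40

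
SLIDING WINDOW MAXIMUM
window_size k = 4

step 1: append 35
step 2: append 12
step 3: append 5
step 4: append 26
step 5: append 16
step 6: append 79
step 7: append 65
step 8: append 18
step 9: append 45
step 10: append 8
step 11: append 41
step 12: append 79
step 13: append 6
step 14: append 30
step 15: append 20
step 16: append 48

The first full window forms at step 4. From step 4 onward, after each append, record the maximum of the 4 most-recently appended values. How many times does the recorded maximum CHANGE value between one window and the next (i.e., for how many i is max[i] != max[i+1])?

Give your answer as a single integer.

step 1: append 35 -> window=[35] (not full yet)
step 2: append 12 -> window=[35, 12] (not full yet)
step 3: append 5 -> window=[35, 12, 5] (not full yet)
step 4: append 26 -> window=[35, 12, 5, 26] -> max=35
step 5: append 16 -> window=[12, 5, 26, 16] -> max=26
step 6: append 79 -> window=[5, 26, 16, 79] -> max=79
step 7: append 65 -> window=[26, 16, 79, 65] -> max=79
step 8: append 18 -> window=[16, 79, 65, 18] -> max=79
step 9: append 45 -> window=[79, 65, 18, 45] -> max=79
step 10: append 8 -> window=[65, 18, 45, 8] -> max=65
step 11: append 41 -> window=[18, 45, 8, 41] -> max=45
step 12: append 79 -> window=[45, 8, 41, 79] -> max=79
step 13: append 6 -> window=[8, 41, 79, 6] -> max=79
step 14: append 30 -> window=[41, 79, 6, 30] -> max=79
step 15: append 20 -> window=[79, 6, 30, 20] -> max=79
step 16: append 48 -> window=[6, 30, 20, 48] -> max=48
Recorded maximums: 35 26 79 79 79 79 65 45 79 79 79 79 48
Changes between consecutive maximums: 6

Answer: 6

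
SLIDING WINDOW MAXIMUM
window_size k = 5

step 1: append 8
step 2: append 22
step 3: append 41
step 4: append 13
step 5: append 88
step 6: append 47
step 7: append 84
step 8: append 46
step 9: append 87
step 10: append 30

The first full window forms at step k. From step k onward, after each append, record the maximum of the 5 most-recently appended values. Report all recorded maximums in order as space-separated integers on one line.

step 1: append 8 -> window=[8] (not full yet)
step 2: append 22 -> window=[8, 22] (not full yet)
step 3: append 41 -> window=[8, 22, 41] (not full yet)
step 4: append 13 -> window=[8, 22, 41, 13] (not full yet)
step 5: append 88 -> window=[8, 22, 41, 13, 88] -> max=88
step 6: append 47 -> window=[22, 41, 13, 88, 47] -> max=88
step 7: append 84 -> window=[41, 13, 88, 47, 84] -> max=88
step 8: append 46 -> window=[13, 88, 47, 84, 46] -> max=88
step 9: append 87 -> window=[88, 47, 84, 46, 87] -> max=88
step 10: append 30 -> window=[47, 84, 46, 87, 30] -> max=87

Answer: 88 88 88 88 88 87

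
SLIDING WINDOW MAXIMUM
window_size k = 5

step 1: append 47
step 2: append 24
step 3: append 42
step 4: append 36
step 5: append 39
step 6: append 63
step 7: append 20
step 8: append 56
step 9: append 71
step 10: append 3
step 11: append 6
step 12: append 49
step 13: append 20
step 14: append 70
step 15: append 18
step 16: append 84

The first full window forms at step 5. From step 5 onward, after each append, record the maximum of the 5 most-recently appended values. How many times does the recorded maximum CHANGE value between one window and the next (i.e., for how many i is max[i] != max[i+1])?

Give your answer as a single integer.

step 1: append 47 -> window=[47] (not full yet)
step 2: append 24 -> window=[47, 24] (not full yet)
step 3: append 42 -> window=[47, 24, 42] (not full yet)
step 4: append 36 -> window=[47, 24, 42, 36] (not full yet)
step 5: append 39 -> window=[47, 24, 42, 36, 39] -> max=47
step 6: append 63 -> window=[24, 42, 36, 39, 63] -> max=63
step 7: append 20 -> window=[42, 36, 39, 63, 20] -> max=63
step 8: append 56 -> window=[36, 39, 63, 20, 56] -> max=63
step 9: append 71 -> window=[39, 63, 20, 56, 71] -> max=71
step 10: append 3 -> window=[63, 20, 56, 71, 3] -> max=71
step 11: append 6 -> window=[20, 56, 71, 3, 6] -> max=71
step 12: append 49 -> window=[56, 71, 3, 6, 49] -> max=71
step 13: append 20 -> window=[71, 3, 6, 49, 20] -> max=71
step 14: append 70 -> window=[3, 6, 49, 20, 70] -> max=70
step 15: append 18 -> window=[6, 49, 20, 70, 18] -> max=70
step 16: append 84 -> window=[49, 20, 70, 18, 84] -> max=84
Recorded maximums: 47 63 63 63 71 71 71 71 71 70 70 84
Changes between consecutive maximums: 4

Answer: 4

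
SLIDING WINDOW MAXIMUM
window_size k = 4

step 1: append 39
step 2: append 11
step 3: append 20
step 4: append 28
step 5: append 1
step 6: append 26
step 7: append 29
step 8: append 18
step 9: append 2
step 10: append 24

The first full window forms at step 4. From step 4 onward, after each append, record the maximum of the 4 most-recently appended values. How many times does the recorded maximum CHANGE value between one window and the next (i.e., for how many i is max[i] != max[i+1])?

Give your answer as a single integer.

Answer: 2

Derivation:
step 1: append 39 -> window=[39] (not full yet)
step 2: append 11 -> window=[39, 11] (not full yet)
step 3: append 20 -> window=[39, 11, 20] (not full yet)
step 4: append 28 -> window=[39, 11, 20, 28] -> max=39
step 5: append 1 -> window=[11, 20, 28, 1] -> max=28
step 6: append 26 -> window=[20, 28, 1, 26] -> max=28
step 7: append 29 -> window=[28, 1, 26, 29] -> max=29
step 8: append 18 -> window=[1, 26, 29, 18] -> max=29
step 9: append 2 -> window=[26, 29, 18, 2] -> max=29
step 10: append 24 -> window=[29, 18, 2, 24] -> max=29
Recorded maximums: 39 28 28 29 29 29 29
Changes between consecutive maximums: 2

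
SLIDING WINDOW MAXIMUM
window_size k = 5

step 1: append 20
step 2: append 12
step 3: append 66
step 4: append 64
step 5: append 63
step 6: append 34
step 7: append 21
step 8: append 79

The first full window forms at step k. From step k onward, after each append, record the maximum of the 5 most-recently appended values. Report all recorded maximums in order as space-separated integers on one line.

step 1: append 20 -> window=[20] (not full yet)
step 2: append 12 -> window=[20, 12] (not full yet)
step 3: append 66 -> window=[20, 12, 66] (not full yet)
step 4: append 64 -> window=[20, 12, 66, 64] (not full yet)
step 5: append 63 -> window=[20, 12, 66, 64, 63] -> max=66
step 6: append 34 -> window=[12, 66, 64, 63, 34] -> max=66
step 7: append 21 -> window=[66, 64, 63, 34, 21] -> max=66
step 8: append 79 -> window=[64, 63, 34, 21, 79] -> max=79

Answer: 66 66 66 79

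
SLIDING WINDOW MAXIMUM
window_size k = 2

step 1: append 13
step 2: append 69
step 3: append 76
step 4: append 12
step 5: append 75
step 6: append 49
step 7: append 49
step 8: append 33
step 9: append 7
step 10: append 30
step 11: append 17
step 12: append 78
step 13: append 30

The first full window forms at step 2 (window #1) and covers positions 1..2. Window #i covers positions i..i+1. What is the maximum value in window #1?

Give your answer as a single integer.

step 1: append 13 -> window=[13] (not full yet)
step 2: append 69 -> window=[13, 69] -> max=69
Window #1 max = 69

Answer: 69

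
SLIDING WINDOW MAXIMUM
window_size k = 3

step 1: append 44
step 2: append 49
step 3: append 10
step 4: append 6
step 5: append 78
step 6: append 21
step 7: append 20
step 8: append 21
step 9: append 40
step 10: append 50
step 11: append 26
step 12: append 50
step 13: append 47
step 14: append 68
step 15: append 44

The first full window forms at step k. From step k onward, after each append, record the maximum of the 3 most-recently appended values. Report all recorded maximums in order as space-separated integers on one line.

Answer: 49 49 78 78 78 21 40 50 50 50 50 68 68

Derivation:
step 1: append 44 -> window=[44] (not full yet)
step 2: append 49 -> window=[44, 49] (not full yet)
step 3: append 10 -> window=[44, 49, 10] -> max=49
step 4: append 6 -> window=[49, 10, 6] -> max=49
step 5: append 78 -> window=[10, 6, 78] -> max=78
step 6: append 21 -> window=[6, 78, 21] -> max=78
step 7: append 20 -> window=[78, 21, 20] -> max=78
step 8: append 21 -> window=[21, 20, 21] -> max=21
step 9: append 40 -> window=[20, 21, 40] -> max=40
step 10: append 50 -> window=[21, 40, 50] -> max=50
step 11: append 26 -> window=[40, 50, 26] -> max=50
step 12: append 50 -> window=[50, 26, 50] -> max=50
step 13: append 47 -> window=[26, 50, 47] -> max=50
step 14: append 68 -> window=[50, 47, 68] -> max=68
step 15: append 44 -> window=[47, 68, 44] -> max=68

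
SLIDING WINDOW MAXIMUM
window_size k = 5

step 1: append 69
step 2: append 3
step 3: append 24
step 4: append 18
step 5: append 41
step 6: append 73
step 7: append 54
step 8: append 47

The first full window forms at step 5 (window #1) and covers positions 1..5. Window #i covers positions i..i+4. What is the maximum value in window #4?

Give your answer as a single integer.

Answer: 73

Derivation:
step 1: append 69 -> window=[69] (not full yet)
step 2: append 3 -> window=[69, 3] (not full yet)
step 3: append 24 -> window=[69, 3, 24] (not full yet)
step 4: append 18 -> window=[69, 3, 24, 18] (not full yet)
step 5: append 41 -> window=[69, 3, 24, 18, 41] -> max=69
step 6: append 73 -> window=[3, 24, 18, 41, 73] -> max=73
step 7: append 54 -> window=[24, 18, 41, 73, 54] -> max=73
step 8: append 47 -> window=[18, 41, 73, 54, 47] -> max=73
Window #4 max = 73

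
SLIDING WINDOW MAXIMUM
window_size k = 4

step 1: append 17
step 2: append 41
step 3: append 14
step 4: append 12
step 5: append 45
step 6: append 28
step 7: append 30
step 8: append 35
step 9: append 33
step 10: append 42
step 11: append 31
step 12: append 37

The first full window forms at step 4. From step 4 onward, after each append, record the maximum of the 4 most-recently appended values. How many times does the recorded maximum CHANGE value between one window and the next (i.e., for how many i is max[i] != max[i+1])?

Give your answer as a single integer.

step 1: append 17 -> window=[17] (not full yet)
step 2: append 41 -> window=[17, 41] (not full yet)
step 3: append 14 -> window=[17, 41, 14] (not full yet)
step 4: append 12 -> window=[17, 41, 14, 12] -> max=41
step 5: append 45 -> window=[41, 14, 12, 45] -> max=45
step 6: append 28 -> window=[14, 12, 45, 28] -> max=45
step 7: append 30 -> window=[12, 45, 28, 30] -> max=45
step 8: append 35 -> window=[45, 28, 30, 35] -> max=45
step 9: append 33 -> window=[28, 30, 35, 33] -> max=35
step 10: append 42 -> window=[30, 35, 33, 42] -> max=42
step 11: append 31 -> window=[35, 33, 42, 31] -> max=42
step 12: append 37 -> window=[33, 42, 31, 37] -> max=42
Recorded maximums: 41 45 45 45 45 35 42 42 42
Changes between consecutive maximums: 3

Answer: 3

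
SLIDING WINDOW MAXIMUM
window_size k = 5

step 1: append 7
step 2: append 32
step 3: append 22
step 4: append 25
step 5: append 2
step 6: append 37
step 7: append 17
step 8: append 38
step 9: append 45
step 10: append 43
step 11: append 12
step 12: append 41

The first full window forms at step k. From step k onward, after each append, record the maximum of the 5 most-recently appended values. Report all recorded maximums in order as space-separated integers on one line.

step 1: append 7 -> window=[7] (not full yet)
step 2: append 32 -> window=[7, 32] (not full yet)
step 3: append 22 -> window=[7, 32, 22] (not full yet)
step 4: append 25 -> window=[7, 32, 22, 25] (not full yet)
step 5: append 2 -> window=[7, 32, 22, 25, 2] -> max=32
step 6: append 37 -> window=[32, 22, 25, 2, 37] -> max=37
step 7: append 17 -> window=[22, 25, 2, 37, 17] -> max=37
step 8: append 38 -> window=[25, 2, 37, 17, 38] -> max=38
step 9: append 45 -> window=[2, 37, 17, 38, 45] -> max=45
step 10: append 43 -> window=[37, 17, 38, 45, 43] -> max=45
step 11: append 12 -> window=[17, 38, 45, 43, 12] -> max=45
step 12: append 41 -> window=[38, 45, 43, 12, 41] -> max=45

Answer: 32 37 37 38 45 45 45 45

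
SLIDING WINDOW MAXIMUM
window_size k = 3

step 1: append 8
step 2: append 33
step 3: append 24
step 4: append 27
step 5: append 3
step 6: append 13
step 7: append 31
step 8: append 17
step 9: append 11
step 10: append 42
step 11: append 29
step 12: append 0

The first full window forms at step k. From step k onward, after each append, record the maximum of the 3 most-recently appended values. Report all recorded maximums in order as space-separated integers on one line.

step 1: append 8 -> window=[8] (not full yet)
step 2: append 33 -> window=[8, 33] (not full yet)
step 3: append 24 -> window=[8, 33, 24] -> max=33
step 4: append 27 -> window=[33, 24, 27] -> max=33
step 5: append 3 -> window=[24, 27, 3] -> max=27
step 6: append 13 -> window=[27, 3, 13] -> max=27
step 7: append 31 -> window=[3, 13, 31] -> max=31
step 8: append 17 -> window=[13, 31, 17] -> max=31
step 9: append 11 -> window=[31, 17, 11] -> max=31
step 10: append 42 -> window=[17, 11, 42] -> max=42
step 11: append 29 -> window=[11, 42, 29] -> max=42
step 12: append 0 -> window=[42, 29, 0] -> max=42

Answer: 33 33 27 27 31 31 31 42 42 42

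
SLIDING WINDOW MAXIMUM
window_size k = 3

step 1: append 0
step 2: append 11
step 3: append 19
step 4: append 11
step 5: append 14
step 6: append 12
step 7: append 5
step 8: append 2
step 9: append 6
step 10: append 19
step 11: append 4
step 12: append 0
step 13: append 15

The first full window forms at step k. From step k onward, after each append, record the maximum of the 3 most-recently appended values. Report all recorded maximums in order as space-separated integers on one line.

Answer: 19 19 19 14 14 12 6 19 19 19 15

Derivation:
step 1: append 0 -> window=[0] (not full yet)
step 2: append 11 -> window=[0, 11] (not full yet)
step 3: append 19 -> window=[0, 11, 19] -> max=19
step 4: append 11 -> window=[11, 19, 11] -> max=19
step 5: append 14 -> window=[19, 11, 14] -> max=19
step 6: append 12 -> window=[11, 14, 12] -> max=14
step 7: append 5 -> window=[14, 12, 5] -> max=14
step 8: append 2 -> window=[12, 5, 2] -> max=12
step 9: append 6 -> window=[5, 2, 6] -> max=6
step 10: append 19 -> window=[2, 6, 19] -> max=19
step 11: append 4 -> window=[6, 19, 4] -> max=19
step 12: append 0 -> window=[19, 4, 0] -> max=19
step 13: append 15 -> window=[4, 0, 15] -> max=15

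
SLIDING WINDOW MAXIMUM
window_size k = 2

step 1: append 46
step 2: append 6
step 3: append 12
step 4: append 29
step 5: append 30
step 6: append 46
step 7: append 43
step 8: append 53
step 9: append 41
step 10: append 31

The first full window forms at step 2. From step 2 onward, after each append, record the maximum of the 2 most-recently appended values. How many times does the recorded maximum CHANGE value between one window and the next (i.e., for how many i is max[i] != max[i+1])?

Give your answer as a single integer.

Answer: 6

Derivation:
step 1: append 46 -> window=[46] (not full yet)
step 2: append 6 -> window=[46, 6] -> max=46
step 3: append 12 -> window=[6, 12] -> max=12
step 4: append 29 -> window=[12, 29] -> max=29
step 5: append 30 -> window=[29, 30] -> max=30
step 6: append 46 -> window=[30, 46] -> max=46
step 7: append 43 -> window=[46, 43] -> max=46
step 8: append 53 -> window=[43, 53] -> max=53
step 9: append 41 -> window=[53, 41] -> max=53
step 10: append 31 -> window=[41, 31] -> max=41
Recorded maximums: 46 12 29 30 46 46 53 53 41
Changes between consecutive maximums: 6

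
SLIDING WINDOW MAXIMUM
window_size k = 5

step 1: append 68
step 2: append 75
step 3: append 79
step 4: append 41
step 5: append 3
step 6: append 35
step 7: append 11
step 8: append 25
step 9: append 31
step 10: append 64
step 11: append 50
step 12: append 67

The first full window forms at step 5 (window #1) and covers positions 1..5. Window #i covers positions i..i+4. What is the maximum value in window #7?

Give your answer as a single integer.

Answer: 64

Derivation:
step 1: append 68 -> window=[68] (not full yet)
step 2: append 75 -> window=[68, 75] (not full yet)
step 3: append 79 -> window=[68, 75, 79] (not full yet)
step 4: append 41 -> window=[68, 75, 79, 41] (not full yet)
step 5: append 3 -> window=[68, 75, 79, 41, 3] -> max=79
step 6: append 35 -> window=[75, 79, 41, 3, 35] -> max=79
step 7: append 11 -> window=[79, 41, 3, 35, 11] -> max=79
step 8: append 25 -> window=[41, 3, 35, 11, 25] -> max=41
step 9: append 31 -> window=[3, 35, 11, 25, 31] -> max=35
step 10: append 64 -> window=[35, 11, 25, 31, 64] -> max=64
step 11: append 50 -> window=[11, 25, 31, 64, 50] -> max=64
Window #7 max = 64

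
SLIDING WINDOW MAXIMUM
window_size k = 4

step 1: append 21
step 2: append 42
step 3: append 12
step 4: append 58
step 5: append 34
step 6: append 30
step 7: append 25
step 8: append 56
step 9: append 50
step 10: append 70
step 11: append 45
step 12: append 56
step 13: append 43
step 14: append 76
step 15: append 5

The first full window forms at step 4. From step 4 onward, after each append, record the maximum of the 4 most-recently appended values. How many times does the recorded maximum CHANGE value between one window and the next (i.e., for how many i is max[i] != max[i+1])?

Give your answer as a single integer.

Answer: 3

Derivation:
step 1: append 21 -> window=[21] (not full yet)
step 2: append 42 -> window=[21, 42] (not full yet)
step 3: append 12 -> window=[21, 42, 12] (not full yet)
step 4: append 58 -> window=[21, 42, 12, 58] -> max=58
step 5: append 34 -> window=[42, 12, 58, 34] -> max=58
step 6: append 30 -> window=[12, 58, 34, 30] -> max=58
step 7: append 25 -> window=[58, 34, 30, 25] -> max=58
step 8: append 56 -> window=[34, 30, 25, 56] -> max=56
step 9: append 50 -> window=[30, 25, 56, 50] -> max=56
step 10: append 70 -> window=[25, 56, 50, 70] -> max=70
step 11: append 45 -> window=[56, 50, 70, 45] -> max=70
step 12: append 56 -> window=[50, 70, 45, 56] -> max=70
step 13: append 43 -> window=[70, 45, 56, 43] -> max=70
step 14: append 76 -> window=[45, 56, 43, 76] -> max=76
step 15: append 5 -> window=[56, 43, 76, 5] -> max=76
Recorded maximums: 58 58 58 58 56 56 70 70 70 70 76 76
Changes between consecutive maximums: 3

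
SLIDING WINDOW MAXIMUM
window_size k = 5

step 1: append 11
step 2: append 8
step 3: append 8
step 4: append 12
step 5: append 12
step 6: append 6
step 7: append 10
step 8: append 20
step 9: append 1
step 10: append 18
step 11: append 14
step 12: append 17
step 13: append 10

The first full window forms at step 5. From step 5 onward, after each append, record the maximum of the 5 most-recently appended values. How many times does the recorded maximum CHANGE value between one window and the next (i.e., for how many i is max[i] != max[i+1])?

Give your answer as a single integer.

Answer: 2

Derivation:
step 1: append 11 -> window=[11] (not full yet)
step 2: append 8 -> window=[11, 8] (not full yet)
step 3: append 8 -> window=[11, 8, 8] (not full yet)
step 4: append 12 -> window=[11, 8, 8, 12] (not full yet)
step 5: append 12 -> window=[11, 8, 8, 12, 12] -> max=12
step 6: append 6 -> window=[8, 8, 12, 12, 6] -> max=12
step 7: append 10 -> window=[8, 12, 12, 6, 10] -> max=12
step 8: append 20 -> window=[12, 12, 6, 10, 20] -> max=20
step 9: append 1 -> window=[12, 6, 10, 20, 1] -> max=20
step 10: append 18 -> window=[6, 10, 20, 1, 18] -> max=20
step 11: append 14 -> window=[10, 20, 1, 18, 14] -> max=20
step 12: append 17 -> window=[20, 1, 18, 14, 17] -> max=20
step 13: append 10 -> window=[1, 18, 14, 17, 10] -> max=18
Recorded maximums: 12 12 12 20 20 20 20 20 18
Changes between consecutive maximums: 2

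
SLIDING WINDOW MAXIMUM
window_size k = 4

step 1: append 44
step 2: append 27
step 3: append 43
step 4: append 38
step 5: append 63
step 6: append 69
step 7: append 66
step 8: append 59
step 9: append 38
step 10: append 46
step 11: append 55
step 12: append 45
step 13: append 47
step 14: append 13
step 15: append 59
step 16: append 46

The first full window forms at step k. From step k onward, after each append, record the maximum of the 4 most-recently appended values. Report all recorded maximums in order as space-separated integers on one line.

step 1: append 44 -> window=[44] (not full yet)
step 2: append 27 -> window=[44, 27] (not full yet)
step 3: append 43 -> window=[44, 27, 43] (not full yet)
step 4: append 38 -> window=[44, 27, 43, 38] -> max=44
step 5: append 63 -> window=[27, 43, 38, 63] -> max=63
step 6: append 69 -> window=[43, 38, 63, 69] -> max=69
step 7: append 66 -> window=[38, 63, 69, 66] -> max=69
step 8: append 59 -> window=[63, 69, 66, 59] -> max=69
step 9: append 38 -> window=[69, 66, 59, 38] -> max=69
step 10: append 46 -> window=[66, 59, 38, 46] -> max=66
step 11: append 55 -> window=[59, 38, 46, 55] -> max=59
step 12: append 45 -> window=[38, 46, 55, 45] -> max=55
step 13: append 47 -> window=[46, 55, 45, 47] -> max=55
step 14: append 13 -> window=[55, 45, 47, 13] -> max=55
step 15: append 59 -> window=[45, 47, 13, 59] -> max=59
step 16: append 46 -> window=[47, 13, 59, 46] -> max=59

Answer: 44 63 69 69 69 69 66 59 55 55 55 59 59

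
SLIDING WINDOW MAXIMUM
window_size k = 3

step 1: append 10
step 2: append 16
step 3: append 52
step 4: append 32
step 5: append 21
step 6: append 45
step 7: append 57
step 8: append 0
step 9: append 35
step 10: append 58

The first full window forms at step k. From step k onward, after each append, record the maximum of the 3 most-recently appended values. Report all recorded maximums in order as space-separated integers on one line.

step 1: append 10 -> window=[10] (not full yet)
step 2: append 16 -> window=[10, 16] (not full yet)
step 3: append 52 -> window=[10, 16, 52] -> max=52
step 4: append 32 -> window=[16, 52, 32] -> max=52
step 5: append 21 -> window=[52, 32, 21] -> max=52
step 6: append 45 -> window=[32, 21, 45] -> max=45
step 7: append 57 -> window=[21, 45, 57] -> max=57
step 8: append 0 -> window=[45, 57, 0] -> max=57
step 9: append 35 -> window=[57, 0, 35] -> max=57
step 10: append 58 -> window=[0, 35, 58] -> max=58

Answer: 52 52 52 45 57 57 57 58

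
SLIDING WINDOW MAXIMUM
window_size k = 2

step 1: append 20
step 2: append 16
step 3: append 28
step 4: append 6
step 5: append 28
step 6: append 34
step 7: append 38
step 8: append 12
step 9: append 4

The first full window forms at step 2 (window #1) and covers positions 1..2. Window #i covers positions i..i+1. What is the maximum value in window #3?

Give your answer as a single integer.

step 1: append 20 -> window=[20] (not full yet)
step 2: append 16 -> window=[20, 16] -> max=20
step 3: append 28 -> window=[16, 28] -> max=28
step 4: append 6 -> window=[28, 6] -> max=28
Window #3 max = 28

Answer: 28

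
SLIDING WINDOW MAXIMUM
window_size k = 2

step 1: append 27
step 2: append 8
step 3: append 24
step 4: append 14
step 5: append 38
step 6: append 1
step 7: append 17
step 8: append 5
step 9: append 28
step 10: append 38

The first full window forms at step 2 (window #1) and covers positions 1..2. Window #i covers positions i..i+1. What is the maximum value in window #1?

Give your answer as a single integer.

step 1: append 27 -> window=[27] (not full yet)
step 2: append 8 -> window=[27, 8] -> max=27
Window #1 max = 27

Answer: 27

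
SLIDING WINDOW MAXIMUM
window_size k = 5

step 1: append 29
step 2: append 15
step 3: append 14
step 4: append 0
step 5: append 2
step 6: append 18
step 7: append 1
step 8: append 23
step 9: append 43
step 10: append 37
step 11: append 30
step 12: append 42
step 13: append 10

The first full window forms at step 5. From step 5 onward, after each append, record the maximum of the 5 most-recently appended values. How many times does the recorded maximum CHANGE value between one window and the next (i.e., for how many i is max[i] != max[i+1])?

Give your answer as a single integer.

Answer: 3

Derivation:
step 1: append 29 -> window=[29] (not full yet)
step 2: append 15 -> window=[29, 15] (not full yet)
step 3: append 14 -> window=[29, 15, 14] (not full yet)
step 4: append 0 -> window=[29, 15, 14, 0] (not full yet)
step 5: append 2 -> window=[29, 15, 14, 0, 2] -> max=29
step 6: append 18 -> window=[15, 14, 0, 2, 18] -> max=18
step 7: append 1 -> window=[14, 0, 2, 18, 1] -> max=18
step 8: append 23 -> window=[0, 2, 18, 1, 23] -> max=23
step 9: append 43 -> window=[2, 18, 1, 23, 43] -> max=43
step 10: append 37 -> window=[18, 1, 23, 43, 37] -> max=43
step 11: append 30 -> window=[1, 23, 43, 37, 30] -> max=43
step 12: append 42 -> window=[23, 43, 37, 30, 42] -> max=43
step 13: append 10 -> window=[43, 37, 30, 42, 10] -> max=43
Recorded maximums: 29 18 18 23 43 43 43 43 43
Changes between consecutive maximums: 3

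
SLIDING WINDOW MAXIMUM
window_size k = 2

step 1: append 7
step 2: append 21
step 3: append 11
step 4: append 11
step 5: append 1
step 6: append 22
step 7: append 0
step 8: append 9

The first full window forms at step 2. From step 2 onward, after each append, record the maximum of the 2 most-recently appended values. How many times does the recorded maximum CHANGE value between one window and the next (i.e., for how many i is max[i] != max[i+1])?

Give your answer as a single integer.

step 1: append 7 -> window=[7] (not full yet)
step 2: append 21 -> window=[7, 21] -> max=21
step 3: append 11 -> window=[21, 11] -> max=21
step 4: append 11 -> window=[11, 11] -> max=11
step 5: append 1 -> window=[11, 1] -> max=11
step 6: append 22 -> window=[1, 22] -> max=22
step 7: append 0 -> window=[22, 0] -> max=22
step 8: append 9 -> window=[0, 9] -> max=9
Recorded maximums: 21 21 11 11 22 22 9
Changes between consecutive maximums: 3

Answer: 3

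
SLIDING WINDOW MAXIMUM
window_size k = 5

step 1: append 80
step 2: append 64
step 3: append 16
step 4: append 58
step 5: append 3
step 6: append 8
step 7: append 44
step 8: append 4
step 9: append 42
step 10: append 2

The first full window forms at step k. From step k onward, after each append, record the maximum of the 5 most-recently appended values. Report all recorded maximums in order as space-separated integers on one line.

Answer: 80 64 58 58 44 44

Derivation:
step 1: append 80 -> window=[80] (not full yet)
step 2: append 64 -> window=[80, 64] (not full yet)
step 3: append 16 -> window=[80, 64, 16] (not full yet)
step 4: append 58 -> window=[80, 64, 16, 58] (not full yet)
step 5: append 3 -> window=[80, 64, 16, 58, 3] -> max=80
step 6: append 8 -> window=[64, 16, 58, 3, 8] -> max=64
step 7: append 44 -> window=[16, 58, 3, 8, 44] -> max=58
step 8: append 4 -> window=[58, 3, 8, 44, 4] -> max=58
step 9: append 42 -> window=[3, 8, 44, 4, 42] -> max=44
step 10: append 2 -> window=[8, 44, 4, 42, 2] -> max=44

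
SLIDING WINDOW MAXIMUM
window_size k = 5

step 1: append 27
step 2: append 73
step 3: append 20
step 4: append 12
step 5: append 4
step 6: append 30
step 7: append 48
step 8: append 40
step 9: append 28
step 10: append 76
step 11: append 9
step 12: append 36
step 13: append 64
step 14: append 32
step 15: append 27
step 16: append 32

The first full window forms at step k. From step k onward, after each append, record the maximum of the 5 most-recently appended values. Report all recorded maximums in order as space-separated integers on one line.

step 1: append 27 -> window=[27] (not full yet)
step 2: append 73 -> window=[27, 73] (not full yet)
step 3: append 20 -> window=[27, 73, 20] (not full yet)
step 4: append 12 -> window=[27, 73, 20, 12] (not full yet)
step 5: append 4 -> window=[27, 73, 20, 12, 4] -> max=73
step 6: append 30 -> window=[73, 20, 12, 4, 30] -> max=73
step 7: append 48 -> window=[20, 12, 4, 30, 48] -> max=48
step 8: append 40 -> window=[12, 4, 30, 48, 40] -> max=48
step 9: append 28 -> window=[4, 30, 48, 40, 28] -> max=48
step 10: append 76 -> window=[30, 48, 40, 28, 76] -> max=76
step 11: append 9 -> window=[48, 40, 28, 76, 9] -> max=76
step 12: append 36 -> window=[40, 28, 76, 9, 36] -> max=76
step 13: append 64 -> window=[28, 76, 9, 36, 64] -> max=76
step 14: append 32 -> window=[76, 9, 36, 64, 32] -> max=76
step 15: append 27 -> window=[9, 36, 64, 32, 27] -> max=64
step 16: append 32 -> window=[36, 64, 32, 27, 32] -> max=64

Answer: 73 73 48 48 48 76 76 76 76 76 64 64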